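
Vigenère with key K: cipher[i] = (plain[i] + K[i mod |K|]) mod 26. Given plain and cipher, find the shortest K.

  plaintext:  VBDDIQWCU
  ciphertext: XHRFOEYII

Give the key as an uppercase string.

  i= 0: X-V =  2 → C
  i= 1: H-B =  6 → G
  i= 2: R-D = 14 → O
  i= 3: F-D =  2 → C
  i= 4: O-I =  6 → G
  i= 5: E-Q = 14 → O
  i= 6: Y-W =  2 → C
  i= 7: I-C =  6 → G
  i= 8: I-U = 14 → O
  shifts repeat with period 3: CGO

CGO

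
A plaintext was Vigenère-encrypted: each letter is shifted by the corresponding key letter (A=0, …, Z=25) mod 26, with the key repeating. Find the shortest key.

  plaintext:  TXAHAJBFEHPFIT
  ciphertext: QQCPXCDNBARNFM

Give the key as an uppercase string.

XTCI

  i= 0: Q-T = 23 → X
  i= 1: Q-X = 19 → T
  i= 2: C-A =  2 → C
  i= 3: P-H =  8 → I
  i= 4: X-A = 23 → X
  i= 5: C-J = 19 → T
  i= 6: D-B =  2 → C
  i= 7: N-F =  8 → I
  i= 8: B-E = 23 → X
  i= 9: A-H = 19 → T
  i=10: R-P =  2 → C
  i=11: N-F =  8 → I
  i=12: F-I = 23 → X
  i=13: M-T = 19 → T
  shifts repeat with period 4: XTCI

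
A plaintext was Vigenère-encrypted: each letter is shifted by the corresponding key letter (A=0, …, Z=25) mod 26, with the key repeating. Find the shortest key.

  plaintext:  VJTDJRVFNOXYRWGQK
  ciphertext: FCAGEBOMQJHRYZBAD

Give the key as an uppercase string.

  i= 0: F-V = 10 → K
  i= 1: C-J = 19 → T
  i= 2: A-T =  7 → H
  i= 3: G-D =  3 → D
  i= 4: E-J = 21 → V
  i= 5: B-R = 10 → K
  i= 6: O-V = 19 → T
  i= 7: M-F =  7 → H
  i= 8: Q-N =  3 → D
  i= 9: J-O = 21 → V
  i=10: H-X = 10 → K
  i=11: R-Y = 19 → T
  i=12: Y-R =  7 → H
  i=13: Z-W =  3 → D
  i=14: B-G = 21 → V
  i=15: A-Q = 10 → K
  i=16: D-K = 19 → T
  shifts repeat with period 5: KTHDV

KTHDV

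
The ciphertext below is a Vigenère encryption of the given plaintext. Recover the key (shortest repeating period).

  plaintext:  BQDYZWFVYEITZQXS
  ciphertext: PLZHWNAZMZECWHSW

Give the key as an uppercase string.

  i= 0: P-B = 14 → O
  i= 1: L-Q = 21 → V
  i= 2: Z-D = 22 → W
  i= 3: H-Y =  9 → J
  i= 4: W-Z = 23 → X
  i= 5: N-W = 17 → R
  i= 6: A-F = 21 → V
  i= 7: Z-V =  4 → E
  i= 8: M-Y = 14 → O
  i= 9: Z-E = 21 → V
  i=10: E-I = 22 → W
  i=11: C-T =  9 → J
  i=12: W-Z = 23 → X
  i=13: H-Q = 17 → R
  i=14: S-X = 21 → V
  i=15: W-S =  4 → E
  shifts repeat with period 8: OVWJXRVE

OVWJXRVE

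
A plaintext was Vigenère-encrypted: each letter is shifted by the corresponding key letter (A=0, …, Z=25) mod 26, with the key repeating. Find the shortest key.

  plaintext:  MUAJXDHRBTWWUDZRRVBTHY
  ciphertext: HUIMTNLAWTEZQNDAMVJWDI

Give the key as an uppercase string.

  i= 0: H-M = 21 → V
  i= 1: U-U =  0 → A
  i= 2: I-A =  8 → I
  i= 3: M-J =  3 → D
  i= 4: T-X = 22 → W
  i= 5: N-D = 10 → K
  i= 6: L-H =  4 → E
  i= 7: A-R =  9 → J
  i= 8: W-B = 21 → V
  i= 9: T-T =  0 → A
  i=10: E-W =  8 → I
  i=11: Z-W =  3 → D
  i=12: Q-U = 22 → W
  i=13: N-D = 10 → K
  i=14: D-Z =  4 → E
  i=15: A-R =  9 → J
  i=16: M-R = 21 → V
  i=17: V-V =  0 → A
  i=18: J-B =  8 → I
  i=19: W-T =  3 → D
  i=20: D-H = 22 → W
  i=21: I-Y = 10 → K
  shifts repeat with period 8: VAIDWKEJ

VAIDWKEJ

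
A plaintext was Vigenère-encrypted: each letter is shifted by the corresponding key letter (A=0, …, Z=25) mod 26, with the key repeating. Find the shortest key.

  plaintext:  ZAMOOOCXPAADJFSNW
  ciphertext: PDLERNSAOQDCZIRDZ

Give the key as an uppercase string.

  i= 0: P-Z = 16 → Q
  i= 1: D-A =  3 → D
  i= 2: L-M = 25 → Z
  i= 3: E-O = 16 → Q
  i= 4: R-O =  3 → D
  i= 5: N-O = 25 → Z
  i= 6: S-C = 16 → Q
  i= 7: A-X =  3 → D
  i= 8: O-P = 25 → Z
  i= 9: Q-A = 16 → Q
  i=10: D-A =  3 → D
  i=11: C-D = 25 → Z
  i=12: Z-J = 16 → Q
  i=13: I-F =  3 → D
  i=14: R-S = 25 → Z
  i=15: D-N = 16 → Q
  i=16: Z-W =  3 → D
  shifts repeat with period 3: QDZ

QDZ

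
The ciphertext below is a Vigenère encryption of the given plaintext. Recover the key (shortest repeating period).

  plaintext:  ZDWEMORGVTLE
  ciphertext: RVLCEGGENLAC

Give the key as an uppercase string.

SSPY

  i= 0: R-Z = 18 → S
  i= 1: V-D = 18 → S
  i= 2: L-W = 15 → P
  i= 3: C-E = 24 → Y
  i= 4: E-M = 18 → S
  i= 5: G-O = 18 → S
  i= 6: G-R = 15 → P
  i= 7: E-G = 24 → Y
  i= 8: N-V = 18 → S
  i= 9: L-T = 18 → S
  i=10: A-L = 15 → P
  i=11: C-E = 24 → Y
  shifts repeat with period 4: SSPY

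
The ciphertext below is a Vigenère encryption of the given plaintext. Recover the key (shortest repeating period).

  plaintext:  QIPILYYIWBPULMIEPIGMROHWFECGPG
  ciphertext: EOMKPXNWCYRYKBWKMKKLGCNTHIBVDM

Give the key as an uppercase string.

  i= 0: E-Q = 14 → O
  i= 1: O-I =  6 → G
  i= 2: M-P = 23 → X
  i= 3: K-I =  2 → C
  i= 4: P-L =  4 → E
  i= 5: X-Y = 25 → Z
  i= 6: N-Y = 15 → P
  i= 7: W-I = 14 → O
  i= 8: C-W =  6 → G
  i= 9: Y-B = 23 → X
  i=10: R-P =  2 → C
  i=11: Y-U =  4 → E
  i=12: K-L = 25 → Z
  i=13: B-M = 15 → P
  i=14: W-I = 14 → O
  i=15: K-E =  6 → G
  i=16: M-P = 23 → X
  i=17: K-I =  2 → C
  i=18: K-G =  4 → E
  i=19: L-M = 25 → Z
  i=20: G-R = 15 → P
  i=21: C-O = 14 → O
  i=22: N-H =  6 → G
  i=23: T-W = 23 → X
  i=24: H-F =  2 → C
  i=25: I-E =  4 → E
  i=26: B-C = 25 → Z
  i=27: V-G = 15 → P
  i=28: D-P = 14 → O
  i=29: M-G =  6 → G
  shifts repeat with period 7: OGXCEZP

OGXCEZP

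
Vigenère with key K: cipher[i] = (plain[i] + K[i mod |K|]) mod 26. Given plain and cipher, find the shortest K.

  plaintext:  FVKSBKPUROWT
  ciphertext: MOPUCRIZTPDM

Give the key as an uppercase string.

  i= 0: M-F =  7 → H
  i= 1: O-V = 19 → T
  i= 2: P-K =  5 → F
  i= 3: U-S =  2 → C
  i= 4: C-B =  1 → B
  i= 5: R-K =  7 → H
  i= 6: I-P = 19 → T
  i= 7: Z-U =  5 → F
  i= 8: T-R =  2 → C
  i= 9: P-O =  1 → B
  i=10: D-W =  7 → H
  i=11: M-T = 19 → T
  shifts repeat with period 5: HTFCB

HTFCB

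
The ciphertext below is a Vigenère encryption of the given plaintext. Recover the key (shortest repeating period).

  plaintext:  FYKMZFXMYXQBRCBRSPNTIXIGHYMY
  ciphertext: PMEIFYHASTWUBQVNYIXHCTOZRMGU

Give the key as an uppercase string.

KOUWGT

  i= 0: P-F = 10 → K
  i= 1: M-Y = 14 → O
  i= 2: E-K = 20 → U
  i= 3: I-M = 22 → W
  i= 4: F-Z =  6 → G
  i= 5: Y-F = 19 → T
  i= 6: H-X = 10 → K
  i= 7: A-M = 14 → O
  i= 8: S-Y = 20 → U
  i= 9: T-X = 22 → W
  i=10: W-Q =  6 → G
  i=11: U-B = 19 → T
  i=12: B-R = 10 → K
  i=13: Q-C = 14 → O
  i=14: V-B = 20 → U
  i=15: N-R = 22 → W
  i=16: Y-S =  6 → G
  i=17: I-P = 19 → T
  i=18: X-N = 10 → K
  i=19: H-T = 14 → O
  i=20: C-I = 20 → U
  i=21: T-X = 22 → W
  i=22: O-I =  6 → G
  i=23: Z-G = 19 → T
  i=24: R-H = 10 → K
  i=25: M-Y = 14 → O
  i=26: G-M = 20 → U
  i=27: U-Y = 22 → W
  shifts repeat with period 6: KOUWGT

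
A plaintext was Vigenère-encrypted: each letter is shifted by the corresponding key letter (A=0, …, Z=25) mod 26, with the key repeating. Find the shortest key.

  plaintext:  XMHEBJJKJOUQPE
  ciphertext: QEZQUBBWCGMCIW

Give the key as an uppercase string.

  i= 0: Q-X = 19 → T
  i= 1: E-M = 18 → S
  i= 2: Z-H = 18 → S
  i= 3: Q-E = 12 → M
  i= 4: U-B = 19 → T
  i= 5: B-J = 18 → S
  i= 6: B-J = 18 → S
  i= 7: W-K = 12 → M
  i= 8: C-J = 19 → T
  i= 9: G-O = 18 → S
  i=10: M-U = 18 → S
  i=11: C-Q = 12 → M
  i=12: I-P = 19 → T
  i=13: W-E = 18 → S
  shifts repeat with period 4: TSSM

TSSM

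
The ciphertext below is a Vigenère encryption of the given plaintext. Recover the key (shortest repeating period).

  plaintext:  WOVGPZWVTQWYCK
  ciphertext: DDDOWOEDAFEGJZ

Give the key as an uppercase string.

  i= 0: D-W =  7 → H
  i= 1: D-O = 15 → P
  i= 2: D-V =  8 → I
  i= 3: O-G =  8 → I
  i= 4: W-P =  7 → H
  i= 5: O-Z = 15 → P
  i= 6: E-W =  8 → I
  i= 7: D-V =  8 → I
  i= 8: A-T =  7 → H
  i= 9: F-Q = 15 → P
  i=10: E-W =  8 → I
  i=11: G-Y =  8 → I
  i=12: J-C =  7 → H
  i=13: Z-K = 15 → P
  shifts repeat with period 4: HPII

HPII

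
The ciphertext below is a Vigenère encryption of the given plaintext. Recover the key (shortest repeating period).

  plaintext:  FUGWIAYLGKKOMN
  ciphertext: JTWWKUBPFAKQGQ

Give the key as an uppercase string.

EZQACUD

  i= 0: J-F =  4 → E
  i= 1: T-U = 25 → Z
  i= 2: W-G = 16 → Q
  i= 3: W-W =  0 → A
  i= 4: K-I =  2 → C
  i= 5: U-A = 20 → U
  i= 6: B-Y =  3 → D
  i= 7: P-L =  4 → E
  i= 8: F-G = 25 → Z
  i= 9: A-K = 16 → Q
  i=10: K-K =  0 → A
  i=11: Q-O =  2 → C
  i=12: G-M = 20 → U
  i=13: Q-N =  3 → D
  shifts repeat with period 7: EZQACUD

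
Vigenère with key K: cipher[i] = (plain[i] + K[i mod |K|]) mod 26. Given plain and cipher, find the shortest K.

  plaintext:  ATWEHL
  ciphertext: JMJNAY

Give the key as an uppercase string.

JTN

  i= 0: J-A =  9 → J
  i= 1: M-T = 19 → T
  i= 2: J-W = 13 → N
  i= 3: N-E =  9 → J
  i= 4: A-H = 19 → T
  i= 5: Y-L = 13 → N
  shifts repeat with period 3: JTN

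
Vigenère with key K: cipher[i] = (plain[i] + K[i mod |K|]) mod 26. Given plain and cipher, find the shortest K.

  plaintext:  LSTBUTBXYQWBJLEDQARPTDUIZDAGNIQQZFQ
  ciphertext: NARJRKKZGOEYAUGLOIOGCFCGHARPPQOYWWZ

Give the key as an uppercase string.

  i= 0: N-L =  2 → C
  i= 1: A-S =  8 → I
  i= 2: R-T = 24 → Y
  i= 3: J-B =  8 → I
  i= 4: R-U = 23 → X
  i= 5: K-T = 17 → R
  i= 6: K-B =  9 → J
  i= 7: Z-X =  2 → C
  i= 8: G-Y =  8 → I
  i= 9: O-Q = 24 → Y
  i=10: E-W =  8 → I
  i=11: Y-B = 23 → X
  i=12: A-J = 17 → R
  i=13: U-L =  9 → J
  i=14: G-E =  2 → C
  i=15: L-D =  8 → I
  i=16: O-Q = 24 → Y
  i=17: I-A =  8 → I
  i=18: O-R = 23 → X
  i=19: G-P = 17 → R
  i=20: C-T =  9 → J
  i=21: F-D =  2 → C
  i=22: C-U =  8 → I
  i=23: G-I = 24 → Y
  i=24: H-Z =  8 → I
  i=25: A-D = 23 → X
  i=26: R-A = 17 → R
  i=27: P-G =  9 → J
  i=28: P-N =  2 → C
  i=29: Q-I =  8 → I
  i=30: O-Q = 24 → Y
  i=31: Y-Q =  8 → I
  i=32: W-Z = 23 → X
  i=33: W-F = 17 → R
  i=34: Z-Q =  9 → J
  shifts repeat with period 7: CIYIXRJ

CIYIXRJ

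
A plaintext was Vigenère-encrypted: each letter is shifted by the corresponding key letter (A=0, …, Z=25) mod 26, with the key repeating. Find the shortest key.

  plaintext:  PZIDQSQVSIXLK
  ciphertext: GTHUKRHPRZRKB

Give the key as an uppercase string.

  i= 0: G-P = 17 → R
  i= 1: T-Z = 20 → U
  i= 2: H-I = 25 → Z
  i= 3: U-D = 17 → R
  i= 4: K-Q = 20 → U
  i= 5: R-S = 25 → Z
  i= 6: H-Q = 17 → R
  i= 7: P-V = 20 → U
  i= 8: R-S = 25 → Z
  i= 9: Z-I = 17 → R
  i=10: R-X = 20 → U
  i=11: K-L = 25 → Z
  i=12: B-K = 17 → R
  shifts repeat with period 3: RUZ

RUZ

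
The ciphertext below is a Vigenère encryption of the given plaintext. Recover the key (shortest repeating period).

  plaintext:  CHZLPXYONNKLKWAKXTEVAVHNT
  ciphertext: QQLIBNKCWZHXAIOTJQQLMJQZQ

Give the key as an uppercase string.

  i= 0: Q-C = 14 → O
  i= 1: Q-H =  9 → J
  i= 2: L-Z = 12 → M
  i= 3: I-L = 23 → X
  i= 4: B-P = 12 → M
  i= 5: N-X = 16 → Q
  i= 6: K-Y = 12 → M
  i= 7: C-O = 14 → O
  i= 8: W-N =  9 → J
  i= 9: Z-N = 12 → M
  i=10: H-K = 23 → X
  i=11: X-L = 12 → M
  i=12: A-K = 16 → Q
  i=13: I-W = 12 → M
  i=14: O-A = 14 → O
  i=15: T-K =  9 → J
  i=16: J-X = 12 → M
  i=17: Q-T = 23 → X
  i=18: Q-E = 12 → M
  i=19: L-V = 16 → Q
  i=20: M-A = 12 → M
  i=21: J-V = 14 → O
  i=22: Q-H =  9 → J
  i=23: Z-N = 12 → M
  i=24: Q-T = 23 → X
  shifts repeat with period 7: OJMXMQM

OJMXMQM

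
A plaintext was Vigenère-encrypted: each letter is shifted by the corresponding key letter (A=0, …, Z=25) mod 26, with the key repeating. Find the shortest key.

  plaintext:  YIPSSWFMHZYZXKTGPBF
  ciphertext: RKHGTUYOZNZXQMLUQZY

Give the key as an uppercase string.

TCSOBY

  i= 0: R-Y = 19 → T
  i= 1: K-I =  2 → C
  i= 2: H-P = 18 → S
  i= 3: G-S = 14 → O
  i= 4: T-S =  1 → B
  i= 5: U-W = 24 → Y
  i= 6: Y-F = 19 → T
  i= 7: O-M =  2 → C
  i= 8: Z-H = 18 → S
  i= 9: N-Z = 14 → O
  i=10: Z-Y =  1 → B
  i=11: X-Z = 24 → Y
  i=12: Q-X = 19 → T
  i=13: M-K =  2 → C
  i=14: L-T = 18 → S
  i=15: U-G = 14 → O
  i=16: Q-P =  1 → B
  i=17: Z-B = 24 → Y
  i=18: Y-F = 19 → T
  shifts repeat with period 6: TCSOBY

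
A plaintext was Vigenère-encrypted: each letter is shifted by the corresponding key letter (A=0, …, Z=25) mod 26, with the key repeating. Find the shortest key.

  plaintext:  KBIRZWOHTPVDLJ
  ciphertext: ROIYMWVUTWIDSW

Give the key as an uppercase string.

  i= 0: R-K =  7 → H
  i= 1: O-B = 13 → N
  i= 2: I-I =  0 → A
  i= 3: Y-R =  7 → H
  i= 4: M-Z = 13 → N
  i= 5: W-W =  0 → A
  i= 6: V-O =  7 → H
  i= 7: U-H = 13 → N
  i= 8: T-T =  0 → A
  i= 9: W-P =  7 → H
  i=10: I-V = 13 → N
  i=11: D-D =  0 → A
  i=12: S-L =  7 → H
  i=13: W-J = 13 → N
  shifts repeat with period 3: HNA

HNA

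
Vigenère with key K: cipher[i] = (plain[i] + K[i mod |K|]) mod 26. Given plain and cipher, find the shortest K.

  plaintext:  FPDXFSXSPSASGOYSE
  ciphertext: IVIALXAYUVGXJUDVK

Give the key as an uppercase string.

  i= 0: I-F =  3 → D
  i= 1: V-P =  6 → G
  i= 2: I-D =  5 → F
  i= 3: A-X =  3 → D
  i= 4: L-F =  6 → G
  i= 5: X-S =  5 → F
  i= 6: A-X =  3 → D
  i= 7: Y-S =  6 → G
  i= 8: U-P =  5 → F
  i= 9: V-S =  3 → D
  i=10: G-A =  6 → G
  i=11: X-S =  5 → F
  i=12: J-G =  3 → D
  i=13: U-O =  6 → G
  i=14: D-Y =  5 → F
  i=15: V-S =  3 → D
  i=16: K-E =  6 → G
  shifts repeat with period 3: DGF

DGF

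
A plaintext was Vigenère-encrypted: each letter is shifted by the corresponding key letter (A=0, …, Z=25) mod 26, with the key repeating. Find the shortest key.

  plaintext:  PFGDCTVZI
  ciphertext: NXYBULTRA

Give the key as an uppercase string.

  i= 0: N-P = 24 → Y
  i= 1: X-F = 18 → S
  i= 2: Y-G = 18 → S
  i= 3: B-D = 24 → Y
  i= 4: U-C = 18 → S
  i= 5: L-T = 18 → S
  i= 6: T-V = 24 → Y
  i= 7: R-Z = 18 → S
  i= 8: A-I = 18 → S
  shifts repeat with period 3: YSS

YSS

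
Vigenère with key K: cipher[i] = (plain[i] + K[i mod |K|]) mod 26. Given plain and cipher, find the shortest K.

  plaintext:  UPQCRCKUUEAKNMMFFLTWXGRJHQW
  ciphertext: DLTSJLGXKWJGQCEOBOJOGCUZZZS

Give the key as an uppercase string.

  i= 0: D-U =  9 → J
  i= 1: L-P = 22 → W
  i= 2: T-Q =  3 → D
  i= 3: S-C = 16 → Q
  i= 4: J-R = 18 → S
  i= 5: L-C =  9 → J
  i= 6: G-K = 22 → W
  i= 7: X-U =  3 → D
  i= 8: K-U = 16 → Q
  i= 9: W-E = 18 → S
  i=10: J-A =  9 → J
  i=11: G-K = 22 → W
  i=12: Q-N =  3 → D
  i=13: C-M = 16 → Q
  i=14: E-M = 18 → S
  i=15: O-F =  9 → J
  i=16: B-F = 22 → W
  i=17: O-L =  3 → D
  i=18: J-T = 16 → Q
  i=19: O-W = 18 → S
  i=20: G-X =  9 → J
  i=21: C-G = 22 → W
  i=22: U-R =  3 → D
  i=23: Z-J = 16 → Q
  i=24: Z-H = 18 → S
  i=25: Z-Q =  9 → J
  i=26: S-W = 22 → W
  shifts repeat with period 5: JWDQS

JWDQS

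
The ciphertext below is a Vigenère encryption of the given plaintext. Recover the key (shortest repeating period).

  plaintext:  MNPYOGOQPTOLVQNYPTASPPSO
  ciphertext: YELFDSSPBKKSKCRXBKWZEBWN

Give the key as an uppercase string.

  i= 0: Y-M = 12 → M
  i= 1: E-N = 17 → R
  i= 2: L-P = 22 → W
  i= 3: F-Y =  7 → H
  i= 4: D-O = 15 → P
  i= 5: S-G = 12 → M
  i= 6: S-O =  4 → E
  i= 7: P-Q = 25 → Z
  i= 8: B-P = 12 → M
  i= 9: K-T = 17 → R
  i=10: K-O = 22 → W
  i=11: S-L =  7 → H
  i=12: K-V = 15 → P
  i=13: C-Q = 12 → M
  i=14: R-N =  4 → E
  i=15: X-Y = 25 → Z
  i=16: B-P = 12 → M
  i=17: K-T = 17 → R
  i=18: W-A = 22 → W
  i=19: Z-S =  7 → H
  i=20: E-P = 15 → P
  i=21: B-P = 12 → M
  i=22: W-S =  4 → E
  i=23: N-O = 25 → Z
  shifts repeat with period 8: MRWHPMEZ

MRWHPMEZ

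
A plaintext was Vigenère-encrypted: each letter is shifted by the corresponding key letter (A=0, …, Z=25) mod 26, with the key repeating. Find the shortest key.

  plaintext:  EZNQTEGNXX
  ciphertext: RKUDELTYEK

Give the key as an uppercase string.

  i= 0: R-E = 13 → N
  i= 1: K-Z = 11 → L
  i= 2: U-N =  7 → H
  i= 3: D-Q = 13 → N
  i= 4: E-T = 11 → L
  i= 5: L-E =  7 → H
  i= 6: T-G = 13 → N
  i= 7: Y-N = 11 → L
  i= 8: E-X =  7 → H
  i= 9: K-X = 13 → N
  shifts repeat with period 3: NLH

NLH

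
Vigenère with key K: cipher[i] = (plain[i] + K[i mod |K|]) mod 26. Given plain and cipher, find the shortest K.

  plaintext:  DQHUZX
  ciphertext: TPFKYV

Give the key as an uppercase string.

QZY

  i= 0: T-D = 16 → Q
  i= 1: P-Q = 25 → Z
  i= 2: F-H = 24 → Y
  i= 3: K-U = 16 → Q
  i= 4: Y-Z = 25 → Z
  i= 5: V-X = 24 → Y
  shifts repeat with period 3: QZY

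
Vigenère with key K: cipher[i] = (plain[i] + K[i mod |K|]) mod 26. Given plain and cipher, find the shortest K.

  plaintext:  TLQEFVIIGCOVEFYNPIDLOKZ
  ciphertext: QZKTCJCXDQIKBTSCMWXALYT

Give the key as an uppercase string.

  i= 0: Q-T = 23 → X
  i= 1: Z-L = 14 → O
  i= 2: K-Q = 20 → U
  i= 3: T-E = 15 → P
  i= 4: C-F = 23 → X
  i= 5: J-V = 14 → O
  i= 6: C-I = 20 → U
  i= 7: X-I = 15 → P
  i= 8: D-G = 23 → X
  i= 9: Q-C = 14 → O
  i=10: I-O = 20 → U
  i=11: K-V = 15 → P
  i=12: B-E = 23 → X
  i=13: T-F = 14 → O
  i=14: S-Y = 20 → U
  i=15: C-N = 15 → P
  i=16: M-P = 23 → X
  i=17: W-I = 14 → O
  i=18: X-D = 20 → U
  i=19: A-L = 15 → P
  i=20: L-O = 23 → X
  i=21: Y-K = 14 → O
  i=22: T-Z = 20 → U
  shifts repeat with period 4: XOUP

XOUP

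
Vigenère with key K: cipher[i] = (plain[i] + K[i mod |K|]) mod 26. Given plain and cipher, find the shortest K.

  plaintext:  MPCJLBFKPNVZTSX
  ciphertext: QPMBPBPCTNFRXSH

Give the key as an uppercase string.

  i= 0: Q-M =  4 → E
  i= 1: P-P =  0 → A
  i= 2: M-C = 10 → K
  i= 3: B-J = 18 → S
  i= 4: P-L =  4 → E
  i= 5: B-B =  0 → A
  i= 6: P-F = 10 → K
  i= 7: C-K = 18 → S
  i= 8: T-P =  4 → E
  i= 9: N-N =  0 → A
  i=10: F-V = 10 → K
  i=11: R-Z = 18 → S
  i=12: X-T =  4 → E
  i=13: S-S =  0 → A
  i=14: H-X = 10 → K
  shifts repeat with period 4: EAKS

EAKS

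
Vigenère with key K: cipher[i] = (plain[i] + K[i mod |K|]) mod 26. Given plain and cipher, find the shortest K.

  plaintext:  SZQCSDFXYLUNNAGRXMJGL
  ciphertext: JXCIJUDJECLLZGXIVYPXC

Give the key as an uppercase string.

  i= 0: J-S = 17 → R
  i= 1: X-Z = 24 → Y
  i= 2: C-Q = 12 → M
  i= 3: I-C =  6 → G
  i= 4: J-S = 17 → R
  i= 5: U-D = 17 → R
  i= 6: D-F = 24 → Y
  i= 7: J-X = 12 → M
  i= 8: E-Y =  6 → G
  i= 9: C-L = 17 → R
  i=10: L-U = 17 → R
  i=11: L-N = 24 → Y
  i=12: Z-N = 12 → M
  i=13: G-A =  6 → G
  i=14: X-G = 17 → R
  i=15: I-R = 17 → R
  i=16: V-X = 24 → Y
  i=17: Y-M = 12 → M
  i=18: P-J =  6 → G
  i=19: X-G = 17 → R
  i=20: C-L = 17 → R
  shifts repeat with period 5: RYMGR

RYMGR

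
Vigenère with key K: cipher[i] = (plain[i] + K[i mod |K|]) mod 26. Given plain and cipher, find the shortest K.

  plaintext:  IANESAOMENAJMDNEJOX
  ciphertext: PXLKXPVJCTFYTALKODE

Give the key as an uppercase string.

  i= 0: P-I =  7 → H
  i= 1: X-A = 23 → X
  i= 2: L-N = 24 → Y
  i= 3: K-E =  6 → G
  i= 4: X-S =  5 → F
  i= 5: P-A = 15 → P
  i= 6: V-O =  7 → H
  i= 7: J-M = 23 → X
  i= 8: C-E = 24 → Y
  i= 9: T-N =  6 → G
  i=10: F-A =  5 → F
  i=11: Y-J = 15 → P
  i=12: T-M =  7 → H
  i=13: A-D = 23 → X
  i=14: L-N = 24 → Y
  i=15: K-E =  6 → G
  i=16: O-J =  5 → F
  i=17: D-O = 15 → P
  i=18: E-X =  7 → H
  shifts repeat with period 6: HXYGFP

HXYGFP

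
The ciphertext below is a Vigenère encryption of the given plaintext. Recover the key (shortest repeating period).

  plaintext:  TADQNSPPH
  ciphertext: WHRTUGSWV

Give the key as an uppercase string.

  i= 0: W-T =  3 → D
  i= 1: H-A =  7 → H
  i= 2: R-D = 14 → O
  i= 3: T-Q =  3 → D
  i= 4: U-N =  7 → H
  i= 5: G-S = 14 → O
  i= 6: S-P =  3 → D
  i= 7: W-P =  7 → H
  i= 8: V-H = 14 → O
  shifts repeat with period 3: DHO

DHO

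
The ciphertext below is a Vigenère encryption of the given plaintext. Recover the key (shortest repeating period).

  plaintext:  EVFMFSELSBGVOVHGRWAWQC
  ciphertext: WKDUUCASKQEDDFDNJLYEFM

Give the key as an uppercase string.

  i= 0: W-E = 18 → S
  i= 1: K-V = 15 → P
  i= 2: D-F = 24 → Y
  i= 3: U-M =  8 → I
  i= 4: U-F = 15 → P
  i= 5: C-S = 10 → K
  i= 6: A-E = 22 → W
  i= 7: S-L =  7 → H
  i= 8: K-S = 18 → S
  i= 9: Q-B = 15 → P
  i=10: E-G = 24 → Y
  i=11: D-V =  8 → I
  i=12: D-O = 15 → P
  i=13: F-V = 10 → K
  i=14: D-H = 22 → W
  i=15: N-G =  7 → H
  i=16: J-R = 18 → S
  i=17: L-W = 15 → P
  i=18: Y-A = 24 → Y
  i=19: E-W =  8 → I
  i=20: F-Q = 15 → P
  i=21: M-C = 10 → K
  shifts repeat with period 8: SPYIPKWH

SPYIPKWH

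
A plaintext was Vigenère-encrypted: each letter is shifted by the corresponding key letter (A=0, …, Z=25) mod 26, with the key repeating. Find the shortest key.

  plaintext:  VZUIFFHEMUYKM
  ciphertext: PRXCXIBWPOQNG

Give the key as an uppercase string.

  i= 0: P-V = 20 → U
  i= 1: R-Z = 18 → S
  i= 2: X-U =  3 → D
  i= 3: C-I = 20 → U
  i= 4: X-F = 18 → S
  i= 5: I-F =  3 → D
  i= 6: B-H = 20 → U
  i= 7: W-E = 18 → S
  i= 8: P-M =  3 → D
  i= 9: O-U = 20 → U
  i=10: Q-Y = 18 → S
  i=11: N-K =  3 → D
  i=12: G-M = 20 → U
  shifts repeat with period 3: USD

USD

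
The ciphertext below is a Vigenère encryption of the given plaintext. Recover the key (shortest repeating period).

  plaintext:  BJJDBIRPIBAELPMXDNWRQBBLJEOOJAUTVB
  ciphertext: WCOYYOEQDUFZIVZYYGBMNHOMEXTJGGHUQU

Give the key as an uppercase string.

VTFVXGNB

  i= 0: W-B = 21 → V
  i= 1: C-J = 19 → T
  i= 2: O-J =  5 → F
  i= 3: Y-D = 21 → V
  i= 4: Y-B = 23 → X
  i= 5: O-I =  6 → G
  i= 6: E-R = 13 → N
  i= 7: Q-P =  1 → B
  i= 8: D-I = 21 → V
  i= 9: U-B = 19 → T
  i=10: F-A =  5 → F
  i=11: Z-E = 21 → V
  i=12: I-L = 23 → X
  i=13: V-P =  6 → G
  i=14: Z-M = 13 → N
  i=15: Y-X =  1 → B
  i=16: Y-D = 21 → V
  i=17: G-N = 19 → T
  i=18: B-W =  5 → F
  i=19: M-R = 21 → V
  i=20: N-Q = 23 → X
  i=21: H-B =  6 → G
  i=22: O-B = 13 → N
  i=23: M-L =  1 → B
  i=24: E-J = 21 → V
  i=25: X-E = 19 → T
  i=26: T-O =  5 → F
  i=27: J-O = 21 → V
  i=28: G-J = 23 → X
  i=29: G-A =  6 → G
  i=30: H-U = 13 → N
  i=31: U-T =  1 → B
  i=32: Q-V = 21 → V
  i=33: U-B = 19 → T
  shifts repeat with period 8: VTFVXGNB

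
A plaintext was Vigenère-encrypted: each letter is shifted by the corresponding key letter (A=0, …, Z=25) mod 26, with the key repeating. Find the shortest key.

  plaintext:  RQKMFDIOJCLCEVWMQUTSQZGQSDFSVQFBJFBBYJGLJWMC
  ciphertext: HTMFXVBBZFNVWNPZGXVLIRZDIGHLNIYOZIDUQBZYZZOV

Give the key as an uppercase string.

  i= 0: H-R = 16 → Q
  i= 1: T-Q =  3 → D
  i= 2: M-K =  2 → C
  i= 3: F-M = 19 → T
  i= 4: X-F = 18 → S
  i= 5: V-D = 18 → S
  i= 6: B-I = 19 → T
  i= 7: B-O = 13 → N
  i= 8: Z-J = 16 → Q
  i= 9: F-C =  3 → D
  i=10: N-L =  2 → C
  i=11: V-C = 19 → T
  i=12: W-E = 18 → S
  i=13: N-V = 18 → S
  i=14: P-W = 19 → T
  i=15: Z-M = 13 → N
  i=16: G-Q = 16 → Q
  i=17: X-U =  3 → D
  i=18: V-T =  2 → C
  i=19: L-S = 19 → T
  i=20: I-Q = 18 → S
  i=21: R-Z = 18 → S
  i=22: Z-G = 19 → T
  i=23: D-Q = 13 → N
  i=24: I-S = 16 → Q
  i=25: G-D =  3 → D
  i=26: H-F =  2 → C
  i=27: L-S = 19 → T
  i=28: N-V = 18 → S
  i=29: I-Q = 18 → S
  i=30: Y-F = 19 → T
  i=31: O-B = 13 → N
  i=32: Z-J = 16 → Q
  i=33: I-F =  3 → D
  i=34: D-B =  2 → C
  i=35: U-B = 19 → T
  i=36: Q-Y = 18 → S
  i=37: B-J = 18 → S
  i=38: Z-G = 19 → T
  i=39: Y-L = 13 → N
  i=40: Z-J = 16 → Q
  i=41: Z-W =  3 → D
  i=42: O-M =  2 → C
  i=43: V-C = 19 → T
  shifts repeat with period 8: QDCTSSTN

QDCTSSTN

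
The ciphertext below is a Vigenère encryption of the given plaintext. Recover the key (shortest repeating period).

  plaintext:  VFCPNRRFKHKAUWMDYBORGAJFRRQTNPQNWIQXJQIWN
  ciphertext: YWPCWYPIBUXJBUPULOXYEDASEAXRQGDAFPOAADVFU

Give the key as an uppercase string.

  i= 0: Y-V =  3 → D
  i= 1: W-F = 17 → R
  i= 2: P-C = 13 → N
  i= 3: C-P = 13 → N
  i= 4: W-N =  9 → J
  i= 5: Y-R =  7 → H
  i= 6: P-R = 24 → Y
  i= 7: I-F =  3 → D
  i= 8: B-K = 17 → R
  i= 9: U-H = 13 → N
  i=10: X-K = 13 → N
  i=11: J-A =  9 → J
  i=12: B-U =  7 → H
  i=13: U-W = 24 → Y
  i=14: P-M =  3 → D
  i=15: U-D = 17 → R
  i=16: L-Y = 13 → N
  i=17: O-B = 13 → N
  i=18: X-O =  9 → J
  i=19: Y-R =  7 → H
  i=20: E-G = 24 → Y
  i=21: D-A =  3 → D
  i=22: A-J = 17 → R
  i=23: S-F = 13 → N
  i=24: E-R = 13 → N
  i=25: A-R =  9 → J
  i=26: X-Q =  7 → H
  i=27: R-T = 24 → Y
  i=28: Q-N =  3 → D
  i=29: G-P = 17 → R
  i=30: D-Q = 13 → N
  i=31: A-N = 13 → N
  i=32: F-W =  9 → J
  i=33: P-I =  7 → H
  i=34: O-Q = 24 → Y
  i=35: A-X =  3 → D
  i=36: A-J = 17 → R
  i=37: D-Q = 13 → N
  i=38: V-I = 13 → N
  i=39: F-W =  9 → J
  i=40: U-N =  7 → H
  shifts repeat with period 7: DRNNJHY

DRNNJHY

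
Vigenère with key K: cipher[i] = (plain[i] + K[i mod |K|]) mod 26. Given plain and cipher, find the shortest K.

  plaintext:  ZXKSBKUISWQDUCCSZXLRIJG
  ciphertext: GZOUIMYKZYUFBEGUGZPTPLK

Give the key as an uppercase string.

  i= 0: G-Z =  7 → H
  i= 1: Z-X =  2 → C
  i= 2: O-K =  4 → E
  i= 3: U-S =  2 → C
  i= 4: I-B =  7 → H
  i= 5: M-K =  2 → C
  i= 6: Y-U =  4 → E
  i= 7: K-I =  2 → C
  i= 8: Z-S =  7 → H
  i= 9: Y-W =  2 → C
  i=10: U-Q =  4 → E
  i=11: F-D =  2 → C
  i=12: B-U =  7 → H
  i=13: E-C =  2 → C
  i=14: G-C =  4 → E
  i=15: U-S =  2 → C
  i=16: G-Z =  7 → H
  i=17: Z-X =  2 → C
  i=18: P-L =  4 → E
  i=19: T-R =  2 → C
  i=20: P-I =  7 → H
  i=21: L-J =  2 → C
  i=22: K-G =  4 → E
  shifts repeat with period 4: HCEC

HCEC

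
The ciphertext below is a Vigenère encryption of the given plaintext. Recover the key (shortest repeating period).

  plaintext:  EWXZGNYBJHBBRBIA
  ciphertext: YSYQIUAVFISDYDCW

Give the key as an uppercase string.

UWBRCHC

  i= 0: Y-E = 20 → U
  i= 1: S-W = 22 → W
  i= 2: Y-X =  1 → B
  i= 3: Q-Z = 17 → R
  i= 4: I-G =  2 → C
  i= 5: U-N =  7 → H
  i= 6: A-Y =  2 → C
  i= 7: V-B = 20 → U
  i= 8: F-J = 22 → W
  i= 9: I-H =  1 → B
  i=10: S-B = 17 → R
  i=11: D-B =  2 → C
  i=12: Y-R =  7 → H
  i=13: D-B =  2 → C
  i=14: C-I = 20 → U
  i=15: W-A = 22 → W
  shifts repeat with period 7: UWBRCHC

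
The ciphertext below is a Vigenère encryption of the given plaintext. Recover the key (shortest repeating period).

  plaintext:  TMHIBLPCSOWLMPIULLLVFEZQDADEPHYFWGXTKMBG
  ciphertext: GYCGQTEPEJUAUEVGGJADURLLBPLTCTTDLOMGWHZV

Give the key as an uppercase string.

NMVYPIP

  i= 0: G-T = 13 → N
  i= 1: Y-M = 12 → M
  i= 2: C-H = 21 → V
  i= 3: G-I = 24 → Y
  i= 4: Q-B = 15 → P
  i= 5: T-L =  8 → I
  i= 6: E-P = 15 → P
  i= 7: P-C = 13 → N
  i= 8: E-S = 12 → M
  i= 9: J-O = 21 → V
  i=10: U-W = 24 → Y
  i=11: A-L = 15 → P
  i=12: U-M =  8 → I
  i=13: E-P = 15 → P
  i=14: V-I = 13 → N
  i=15: G-U = 12 → M
  i=16: G-L = 21 → V
  i=17: J-L = 24 → Y
  i=18: A-L = 15 → P
  i=19: D-V =  8 → I
  i=20: U-F = 15 → P
  i=21: R-E = 13 → N
  i=22: L-Z = 12 → M
  i=23: L-Q = 21 → V
  i=24: B-D = 24 → Y
  i=25: P-A = 15 → P
  i=26: L-D =  8 → I
  i=27: T-E = 15 → P
  i=28: C-P = 13 → N
  i=29: T-H = 12 → M
  i=30: T-Y = 21 → V
  i=31: D-F = 24 → Y
  i=32: L-W = 15 → P
  i=33: O-G =  8 → I
  i=34: M-X = 15 → P
  i=35: G-T = 13 → N
  i=36: W-K = 12 → M
  i=37: H-M = 21 → V
  i=38: Z-B = 24 → Y
  i=39: V-G = 15 → P
  shifts repeat with period 7: NMVYPIP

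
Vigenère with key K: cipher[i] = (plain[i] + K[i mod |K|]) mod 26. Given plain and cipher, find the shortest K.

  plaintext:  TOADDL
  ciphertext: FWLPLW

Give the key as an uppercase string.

  i= 0: F-T = 12 → M
  i= 1: W-O =  8 → I
  i= 2: L-A = 11 → L
  i= 3: P-D = 12 → M
  i= 4: L-D =  8 → I
  i= 5: W-L = 11 → L
  shifts repeat with period 3: MIL

MIL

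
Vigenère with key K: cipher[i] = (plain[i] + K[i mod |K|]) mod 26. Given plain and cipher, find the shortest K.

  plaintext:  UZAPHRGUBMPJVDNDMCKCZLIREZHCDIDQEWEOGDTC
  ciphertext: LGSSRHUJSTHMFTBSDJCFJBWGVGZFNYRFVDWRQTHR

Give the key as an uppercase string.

  i= 0: L-U = 17 → R
  i= 1: G-Z =  7 → H
  i= 2: S-A = 18 → S
  i= 3: S-P =  3 → D
  i= 4: R-H = 10 → K
  i= 5: H-R = 16 → Q
  i= 6: U-G = 14 → O
  i= 7: J-U = 15 → P
  i= 8: S-B = 17 → R
  i= 9: T-M =  7 → H
  i=10: H-P = 18 → S
  i=11: M-J =  3 → D
  i=12: F-V = 10 → K
  i=13: T-D = 16 → Q
  i=14: B-N = 14 → O
  i=15: S-D = 15 → P
  i=16: D-M = 17 → R
  i=17: J-C =  7 → H
  i=18: C-K = 18 → S
  i=19: F-C =  3 → D
  i=20: J-Z = 10 → K
  i=21: B-L = 16 → Q
  i=22: W-I = 14 → O
  i=23: G-R = 15 → P
  i=24: V-E = 17 → R
  i=25: G-Z =  7 → H
  i=26: Z-H = 18 → S
  i=27: F-C =  3 → D
  i=28: N-D = 10 → K
  i=29: Y-I = 16 → Q
  i=30: R-D = 14 → O
  i=31: F-Q = 15 → P
  i=32: V-E = 17 → R
  i=33: D-W =  7 → H
  i=34: W-E = 18 → S
  i=35: R-O =  3 → D
  i=36: Q-G = 10 → K
  i=37: T-D = 16 → Q
  i=38: H-T = 14 → O
  i=39: R-C = 15 → P
  shifts repeat with period 8: RHSDKQOP

RHSDKQOP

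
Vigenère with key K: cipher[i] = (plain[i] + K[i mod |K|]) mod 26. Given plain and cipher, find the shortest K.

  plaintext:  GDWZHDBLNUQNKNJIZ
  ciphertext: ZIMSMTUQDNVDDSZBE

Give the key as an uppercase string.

  i= 0: Z-G = 19 → T
  i= 1: I-D =  5 → F
  i= 2: M-W = 16 → Q
  i= 3: S-Z = 19 → T
  i= 4: M-H =  5 → F
  i= 5: T-D = 16 → Q
  i= 6: U-B = 19 → T
  i= 7: Q-L =  5 → F
  i= 8: D-N = 16 → Q
  i= 9: N-U = 19 → T
  i=10: V-Q =  5 → F
  i=11: D-N = 16 → Q
  i=12: D-K = 19 → T
  i=13: S-N =  5 → F
  i=14: Z-J = 16 → Q
  i=15: B-I = 19 → T
  i=16: E-Z =  5 → F
  shifts repeat with period 3: TFQ

TFQ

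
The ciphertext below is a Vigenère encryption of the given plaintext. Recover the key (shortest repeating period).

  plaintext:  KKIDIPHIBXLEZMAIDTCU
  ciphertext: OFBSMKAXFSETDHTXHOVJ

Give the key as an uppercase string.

  i= 0: O-K =  4 → E
  i= 1: F-K = 21 → V
  i= 2: B-I = 19 → T
  i= 3: S-D = 15 → P
  i= 4: M-I =  4 → E
  i= 5: K-P = 21 → V
  i= 6: A-H = 19 → T
  i= 7: X-I = 15 → P
  i= 8: F-B =  4 → E
  i= 9: S-X = 21 → V
  i=10: E-L = 19 → T
  i=11: T-E = 15 → P
  i=12: D-Z =  4 → E
  i=13: H-M = 21 → V
  i=14: T-A = 19 → T
  i=15: X-I = 15 → P
  i=16: H-D =  4 → E
  i=17: O-T = 21 → V
  i=18: V-C = 19 → T
  i=19: J-U = 15 → P
  shifts repeat with period 4: EVTP

EVTP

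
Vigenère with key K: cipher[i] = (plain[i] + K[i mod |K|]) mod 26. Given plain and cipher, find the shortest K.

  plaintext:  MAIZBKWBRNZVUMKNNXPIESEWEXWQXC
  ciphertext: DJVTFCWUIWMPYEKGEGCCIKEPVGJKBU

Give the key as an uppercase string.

RJNUESAT

  i= 0: D-M = 17 → R
  i= 1: J-A =  9 → J
  i= 2: V-I = 13 → N
  i= 3: T-Z = 20 → U
  i= 4: F-B =  4 → E
  i= 5: C-K = 18 → S
  i= 6: W-W =  0 → A
  i= 7: U-B = 19 → T
  i= 8: I-R = 17 → R
  i= 9: W-N =  9 → J
  i=10: M-Z = 13 → N
  i=11: P-V = 20 → U
  i=12: Y-U =  4 → E
  i=13: E-M = 18 → S
  i=14: K-K =  0 → A
  i=15: G-N = 19 → T
  i=16: E-N = 17 → R
  i=17: G-X =  9 → J
  i=18: C-P = 13 → N
  i=19: C-I = 20 → U
  i=20: I-E =  4 → E
  i=21: K-S = 18 → S
  i=22: E-E =  0 → A
  i=23: P-W = 19 → T
  i=24: V-E = 17 → R
  i=25: G-X =  9 → J
  i=26: J-W = 13 → N
  i=27: K-Q = 20 → U
  i=28: B-X =  4 → E
  i=29: U-C = 18 → S
  shifts repeat with period 8: RJNUESAT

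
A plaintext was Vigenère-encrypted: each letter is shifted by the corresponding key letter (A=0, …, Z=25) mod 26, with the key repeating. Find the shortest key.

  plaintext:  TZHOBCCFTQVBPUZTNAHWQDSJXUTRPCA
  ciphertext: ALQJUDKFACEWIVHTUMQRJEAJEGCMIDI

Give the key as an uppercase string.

  i= 0: A-T =  7 → H
  i= 1: L-Z = 12 → M
  i= 2: Q-H =  9 → J
  i= 3: J-O = 21 → V
  i= 4: U-B = 19 → T
  i= 5: D-C =  1 → B
  i= 6: K-C =  8 → I
  i= 7: F-F =  0 → A
  i= 8: A-T =  7 → H
  i= 9: C-Q = 12 → M
  i=10: E-V =  9 → J
  i=11: W-B = 21 → V
  i=12: I-P = 19 → T
  i=13: V-U =  1 → B
  i=14: H-Z =  8 → I
  i=15: T-T =  0 → A
  i=16: U-N =  7 → H
  i=17: M-A = 12 → M
  i=18: Q-H =  9 → J
  i=19: R-W = 21 → V
  i=20: J-Q = 19 → T
  i=21: E-D =  1 → B
  i=22: A-S =  8 → I
  i=23: J-J =  0 → A
  i=24: E-X =  7 → H
  i=25: G-U = 12 → M
  i=26: C-T =  9 → J
  i=27: M-R = 21 → V
  i=28: I-P = 19 → T
  i=29: D-C =  1 → B
  i=30: I-A =  8 → I
  shifts repeat with period 8: HMJVTBIA

HMJVTBIA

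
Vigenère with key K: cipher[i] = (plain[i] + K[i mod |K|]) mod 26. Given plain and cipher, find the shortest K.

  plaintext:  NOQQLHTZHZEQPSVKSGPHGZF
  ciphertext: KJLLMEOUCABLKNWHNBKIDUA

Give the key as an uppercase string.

  i= 0: K-N = 23 → X
  i= 1: J-O = 21 → V
  i= 2: L-Q = 21 → V
  i= 3: L-Q = 21 → V
  i= 4: M-L =  1 → B
  i= 5: E-H = 23 → X
  i= 6: O-T = 21 → V
  i= 7: U-Z = 21 → V
  i= 8: C-H = 21 → V
  i= 9: A-Z =  1 → B
  i=10: B-E = 23 → X
  i=11: L-Q = 21 → V
  i=12: K-P = 21 → V
  i=13: N-S = 21 → V
  i=14: W-V =  1 → B
  i=15: H-K = 23 → X
  i=16: N-S = 21 → V
  i=17: B-G = 21 → V
  i=18: K-P = 21 → V
  i=19: I-H =  1 → B
  i=20: D-G = 23 → X
  i=21: U-Z = 21 → V
  i=22: A-F = 21 → V
  shifts repeat with period 5: XVVVB

XVVVB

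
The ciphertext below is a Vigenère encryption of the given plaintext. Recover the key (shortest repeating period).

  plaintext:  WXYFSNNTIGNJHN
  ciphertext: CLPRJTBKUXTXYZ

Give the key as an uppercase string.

GORMR

  i= 0: C-W =  6 → G
  i= 1: L-X = 14 → O
  i= 2: P-Y = 17 → R
  i= 3: R-F = 12 → M
  i= 4: J-S = 17 → R
  i= 5: T-N =  6 → G
  i= 6: B-N = 14 → O
  i= 7: K-T = 17 → R
  i= 8: U-I = 12 → M
  i= 9: X-G = 17 → R
  i=10: T-N =  6 → G
  i=11: X-J = 14 → O
  i=12: Y-H = 17 → R
  i=13: Z-N = 12 → M
  shifts repeat with period 5: GORMR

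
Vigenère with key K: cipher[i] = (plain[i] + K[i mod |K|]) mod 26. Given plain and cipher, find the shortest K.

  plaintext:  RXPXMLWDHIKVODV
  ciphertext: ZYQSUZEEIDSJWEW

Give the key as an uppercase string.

IBBVIO

  i= 0: Z-R =  8 → I
  i= 1: Y-X =  1 → B
  i= 2: Q-P =  1 → B
  i= 3: S-X = 21 → V
  i= 4: U-M =  8 → I
  i= 5: Z-L = 14 → O
  i= 6: E-W =  8 → I
  i= 7: E-D =  1 → B
  i= 8: I-H =  1 → B
  i= 9: D-I = 21 → V
  i=10: S-K =  8 → I
  i=11: J-V = 14 → O
  i=12: W-O =  8 → I
  i=13: E-D =  1 → B
  i=14: W-V =  1 → B
  shifts repeat with period 6: IBBVIO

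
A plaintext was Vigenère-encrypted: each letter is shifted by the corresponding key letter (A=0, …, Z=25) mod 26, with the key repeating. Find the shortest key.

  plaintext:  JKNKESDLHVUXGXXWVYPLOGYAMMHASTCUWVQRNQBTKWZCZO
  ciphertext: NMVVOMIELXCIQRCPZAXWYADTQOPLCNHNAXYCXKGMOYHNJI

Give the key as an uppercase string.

  i= 0: N-J =  4 → E
  i= 1: M-K =  2 → C
  i= 2: V-N =  8 → I
  i= 3: V-K = 11 → L
  i= 4: O-E = 10 → K
  i= 5: M-S = 20 → U
  i= 6: I-D =  5 → F
  i= 7: E-L = 19 → T
  i= 8: L-H =  4 → E
  i= 9: X-V =  2 → C
  i=10: C-U =  8 → I
  i=11: I-X = 11 → L
  i=12: Q-G = 10 → K
  i=13: R-X = 20 → U
  i=14: C-X =  5 → F
  i=15: P-W = 19 → T
  i=16: Z-V =  4 → E
  i=17: A-Y =  2 → C
  i=18: X-P =  8 → I
  i=19: W-L = 11 → L
  i=20: Y-O = 10 → K
  i=21: A-G = 20 → U
  i=22: D-Y =  5 → F
  i=23: T-A = 19 → T
  i=24: Q-M =  4 → E
  i=25: O-M =  2 → C
  i=26: P-H =  8 → I
  i=27: L-A = 11 → L
  i=28: C-S = 10 → K
  i=29: N-T = 20 → U
  i=30: H-C =  5 → F
  i=31: N-U = 19 → T
  i=32: A-W =  4 → E
  i=33: X-V =  2 → C
  i=34: Y-Q =  8 → I
  i=35: C-R = 11 → L
  i=36: X-N = 10 → K
  i=37: K-Q = 20 → U
  i=38: G-B =  5 → F
  i=39: M-T = 19 → T
  i=40: O-K =  4 → E
  i=41: Y-W =  2 → C
  i=42: H-Z =  8 → I
  i=43: N-C = 11 → L
  i=44: J-Z = 10 → K
  i=45: I-O = 20 → U
  shifts repeat with period 8: ECILKUFT

ECILKUFT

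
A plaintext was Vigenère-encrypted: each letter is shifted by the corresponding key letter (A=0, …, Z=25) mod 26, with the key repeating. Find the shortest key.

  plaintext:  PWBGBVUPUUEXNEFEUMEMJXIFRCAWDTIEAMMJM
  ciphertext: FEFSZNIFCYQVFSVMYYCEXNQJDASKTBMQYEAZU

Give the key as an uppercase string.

  i= 0: F-P = 16 → Q
  i= 1: E-W =  8 → I
  i= 2: F-B =  4 → E
  i= 3: S-G = 12 → M
  i= 4: Z-B = 24 → Y
  i= 5: N-V = 18 → S
  i= 6: I-U = 14 → O
  i= 7: F-P = 16 → Q
  i= 8: C-U =  8 → I
  i= 9: Y-U =  4 → E
  i=10: Q-E = 12 → M
  i=11: V-X = 24 → Y
  i=12: F-N = 18 → S
  i=13: S-E = 14 → O
  i=14: V-F = 16 → Q
  i=15: M-E =  8 → I
  i=16: Y-U =  4 → E
  i=17: Y-M = 12 → M
  i=18: C-E = 24 → Y
  i=19: E-M = 18 → S
  i=20: X-J = 14 → O
  i=21: N-X = 16 → Q
  i=22: Q-I =  8 → I
  i=23: J-F =  4 → E
  i=24: D-R = 12 → M
  i=25: A-C = 24 → Y
  i=26: S-A = 18 → S
  i=27: K-W = 14 → O
  i=28: T-D = 16 → Q
  i=29: B-T =  8 → I
  i=30: M-I =  4 → E
  i=31: Q-E = 12 → M
  i=32: Y-A = 24 → Y
  i=33: E-M = 18 → S
  i=34: A-M = 14 → O
  i=35: Z-J = 16 → Q
  i=36: U-M =  8 → I
  shifts repeat with period 7: QIEMYSO

QIEMYSO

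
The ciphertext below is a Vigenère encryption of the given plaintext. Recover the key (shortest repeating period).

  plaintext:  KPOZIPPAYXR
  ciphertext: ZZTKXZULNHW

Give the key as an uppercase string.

  i= 0: Z-K = 15 → P
  i= 1: Z-P = 10 → K
  i= 2: T-O =  5 → F
  i= 3: K-Z = 11 → L
  i= 4: X-I = 15 → P
  i= 5: Z-P = 10 → K
  i= 6: U-P =  5 → F
  i= 7: L-A = 11 → L
  i= 8: N-Y = 15 → P
  i= 9: H-X = 10 → K
  i=10: W-R =  5 → F
  shifts repeat with period 4: PKFL

PKFL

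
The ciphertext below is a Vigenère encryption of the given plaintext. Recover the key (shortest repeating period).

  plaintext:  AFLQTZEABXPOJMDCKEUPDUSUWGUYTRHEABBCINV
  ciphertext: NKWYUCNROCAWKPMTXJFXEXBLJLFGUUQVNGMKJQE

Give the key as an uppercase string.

  i= 0: N-A = 13 → N
  i= 1: K-F =  5 → F
  i= 2: W-L = 11 → L
  i= 3: Y-Q =  8 → I
  i= 4: U-T =  1 → B
  i= 5: C-Z =  3 → D
  i= 6: N-E =  9 → J
  i= 7: R-A = 17 → R
  i= 8: O-B = 13 → N
  i= 9: C-X =  5 → F
  i=10: A-P = 11 → L
  i=11: W-O =  8 → I
  i=12: K-J =  1 → B
  i=13: P-M =  3 → D
  i=14: M-D =  9 → J
  i=15: T-C = 17 → R
  i=16: X-K = 13 → N
  i=17: J-E =  5 → F
  i=18: F-U = 11 → L
  i=19: X-P =  8 → I
  i=20: E-D =  1 → B
  i=21: X-U =  3 → D
  i=22: B-S =  9 → J
  i=23: L-U = 17 → R
  i=24: J-W = 13 → N
  i=25: L-G =  5 → F
  i=26: F-U = 11 → L
  i=27: G-Y =  8 → I
  i=28: U-T =  1 → B
  i=29: U-R =  3 → D
  i=30: Q-H =  9 → J
  i=31: V-E = 17 → R
  i=32: N-A = 13 → N
  i=33: G-B =  5 → F
  i=34: M-B = 11 → L
  i=35: K-C =  8 → I
  i=36: J-I =  1 → B
  i=37: Q-N =  3 → D
  i=38: E-V =  9 → J
  shifts repeat with period 8: NFLIBDJR

NFLIBDJR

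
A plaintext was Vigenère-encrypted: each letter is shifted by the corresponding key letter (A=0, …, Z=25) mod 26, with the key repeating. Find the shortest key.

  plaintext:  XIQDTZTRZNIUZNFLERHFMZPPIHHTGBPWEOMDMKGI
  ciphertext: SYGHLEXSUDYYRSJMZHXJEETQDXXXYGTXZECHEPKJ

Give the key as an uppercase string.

VQQESFEB

  i= 0: S-X = 21 → V
  i= 1: Y-I = 16 → Q
  i= 2: G-Q = 16 → Q
  i= 3: H-D =  4 → E
  i= 4: L-T = 18 → S
  i= 5: E-Z =  5 → F
  i= 6: X-T =  4 → E
  i= 7: S-R =  1 → B
  i= 8: U-Z = 21 → V
  i= 9: D-N = 16 → Q
  i=10: Y-I = 16 → Q
  i=11: Y-U =  4 → E
  i=12: R-Z = 18 → S
  i=13: S-N =  5 → F
  i=14: J-F =  4 → E
  i=15: M-L =  1 → B
  i=16: Z-E = 21 → V
  i=17: H-R = 16 → Q
  i=18: X-H = 16 → Q
  i=19: J-F =  4 → E
  i=20: E-M = 18 → S
  i=21: E-Z =  5 → F
  i=22: T-P =  4 → E
  i=23: Q-P =  1 → B
  i=24: D-I = 21 → V
  i=25: X-H = 16 → Q
  i=26: X-H = 16 → Q
  i=27: X-T =  4 → E
  i=28: Y-G = 18 → S
  i=29: G-B =  5 → F
  i=30: T-P =  4 → E
  i=31: X-W =  1 → B
  i=32: Z-E = 21 → V
  i=33: E-O = 16 → Q
  i=34: C-M = 16 → Q
  i=35: H-D =  4 → E
  i=36: E-M = 18 → S
  i=37: P-K =  5 → F
  i=38: K-G =  4 → E
  i=39: J-I =  1 → B
  shifts repeat with period 8: VQQESFEB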